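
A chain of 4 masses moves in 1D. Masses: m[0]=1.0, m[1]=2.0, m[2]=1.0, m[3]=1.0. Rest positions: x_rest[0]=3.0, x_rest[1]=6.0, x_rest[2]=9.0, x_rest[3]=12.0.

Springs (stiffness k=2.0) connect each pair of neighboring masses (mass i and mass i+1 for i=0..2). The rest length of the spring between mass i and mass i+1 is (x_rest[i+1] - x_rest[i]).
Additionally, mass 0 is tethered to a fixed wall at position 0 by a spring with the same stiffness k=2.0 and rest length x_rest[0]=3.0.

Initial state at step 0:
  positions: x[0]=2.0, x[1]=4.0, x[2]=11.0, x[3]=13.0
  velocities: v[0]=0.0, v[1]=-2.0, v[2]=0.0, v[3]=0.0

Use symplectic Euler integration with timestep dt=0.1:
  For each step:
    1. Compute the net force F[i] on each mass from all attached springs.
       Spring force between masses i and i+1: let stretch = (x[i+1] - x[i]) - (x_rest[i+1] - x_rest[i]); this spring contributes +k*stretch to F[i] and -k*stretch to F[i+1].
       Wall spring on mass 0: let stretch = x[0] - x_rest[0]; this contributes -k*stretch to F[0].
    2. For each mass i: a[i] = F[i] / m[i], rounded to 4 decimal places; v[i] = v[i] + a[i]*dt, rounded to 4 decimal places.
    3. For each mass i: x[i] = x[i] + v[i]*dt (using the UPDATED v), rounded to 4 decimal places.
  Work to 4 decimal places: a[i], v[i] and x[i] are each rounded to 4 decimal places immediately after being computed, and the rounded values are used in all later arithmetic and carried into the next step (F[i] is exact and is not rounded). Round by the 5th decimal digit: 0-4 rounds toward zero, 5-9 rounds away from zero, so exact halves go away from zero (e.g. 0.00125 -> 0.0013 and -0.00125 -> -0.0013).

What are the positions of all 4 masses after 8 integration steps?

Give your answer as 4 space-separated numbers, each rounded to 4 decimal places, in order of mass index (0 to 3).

Answer: 1.8961 4.1234 8.1219 13.2656

Derivation:
Step 0: x=[2.0000 4.0000 11.0000 13.0000] v=[0.0000 -2.0000 0.0000 0.0000]
Step 1: x=[2.0000 3.8500 10.9000 13.0200] v=[0.0000 -1.5000 -1.0000 0.2000]
Step 2: x=[1.9970 3.7520 10.7014 13.0576] v=[-0.0300 -0.9800 -1.9860 0.3760]
Step 3: x=[1.9892 3.7059 10.4109 13.1081] v=[-0.0784 -0.4606 -2.9046 0.5048]
Step 4: x=[1.9759 3.7097 10.0403 13.1646] v=[-0.1329 0.0382 -3.7062 0.5654]
Step 5: x=[1.9578 3.7595 9.6056 13.2187] v=[-0.1813 0.4979 -4.3475 0.5405]
Step 6: x=[1.9366 3.8497 9.1262 13.2605] v=[-0.2125 0.9023 -4.7941 0.4179]
Step 7: x=[1.9149 3.9736 8.6240 13.2796] v=[-0.2172 1.2386 -5.0225 0.1910]
Step 8: x=[1.8961 4.1234 8.1219 13.2656] v=[-0.1884 1.4978 -5.0215 -0.1401]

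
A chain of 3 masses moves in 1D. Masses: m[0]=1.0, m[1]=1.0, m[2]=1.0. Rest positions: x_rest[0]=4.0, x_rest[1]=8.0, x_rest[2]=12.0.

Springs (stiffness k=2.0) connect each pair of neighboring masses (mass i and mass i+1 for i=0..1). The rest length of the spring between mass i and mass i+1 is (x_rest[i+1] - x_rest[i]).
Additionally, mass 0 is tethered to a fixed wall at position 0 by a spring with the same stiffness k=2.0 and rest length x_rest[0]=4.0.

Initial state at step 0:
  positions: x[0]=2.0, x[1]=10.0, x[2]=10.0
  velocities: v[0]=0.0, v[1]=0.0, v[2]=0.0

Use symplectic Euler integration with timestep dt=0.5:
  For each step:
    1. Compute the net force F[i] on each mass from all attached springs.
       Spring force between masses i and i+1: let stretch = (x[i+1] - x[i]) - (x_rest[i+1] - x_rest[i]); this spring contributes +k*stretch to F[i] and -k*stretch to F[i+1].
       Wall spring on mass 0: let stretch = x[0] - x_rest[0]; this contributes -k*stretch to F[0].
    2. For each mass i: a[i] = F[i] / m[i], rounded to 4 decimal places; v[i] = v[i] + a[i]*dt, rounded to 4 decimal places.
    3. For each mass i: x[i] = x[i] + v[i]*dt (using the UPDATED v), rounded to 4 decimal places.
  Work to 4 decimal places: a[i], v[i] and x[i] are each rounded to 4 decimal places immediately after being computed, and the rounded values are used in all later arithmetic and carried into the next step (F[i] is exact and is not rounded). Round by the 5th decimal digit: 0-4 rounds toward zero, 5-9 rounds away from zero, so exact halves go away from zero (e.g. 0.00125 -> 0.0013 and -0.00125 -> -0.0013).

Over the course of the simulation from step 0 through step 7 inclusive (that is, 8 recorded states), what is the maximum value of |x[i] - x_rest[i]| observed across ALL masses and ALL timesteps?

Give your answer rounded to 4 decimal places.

Step 0: x=[2.0000 10.0000 10.0000] v=[0.0000 0.0000 0.0000]
Step 1: x=[5.0000 6.0000 12.0000] v=[6.0000 -8.0000 4.0000]
Step 2: x=[6.0000 4.5000 13.0000] v=[2.0000 -3.0000 2.0000]
Step 3: x=[3.2500 8.0000 11.7500] v=[-5.5000 7.0000 -2.5000]
Step 4: x=[1.2500 11.0000 10.6250] v=[-4.0000 6.0000 -2.2500]
Step 5: x=[3.5000 8.9375 11.6875] v=[4.5000 -4.1250 2.1250]
Step 6: x=[6.7188 5.5313 13.3750] v=[6.4375 -6.8125 3.3750]
Step 7: x=[5.9844 6.6407 13.1407] v=[-1.4688 2.2187 -0.4687]
Max displacement = 3.5000

Answer: 3.5000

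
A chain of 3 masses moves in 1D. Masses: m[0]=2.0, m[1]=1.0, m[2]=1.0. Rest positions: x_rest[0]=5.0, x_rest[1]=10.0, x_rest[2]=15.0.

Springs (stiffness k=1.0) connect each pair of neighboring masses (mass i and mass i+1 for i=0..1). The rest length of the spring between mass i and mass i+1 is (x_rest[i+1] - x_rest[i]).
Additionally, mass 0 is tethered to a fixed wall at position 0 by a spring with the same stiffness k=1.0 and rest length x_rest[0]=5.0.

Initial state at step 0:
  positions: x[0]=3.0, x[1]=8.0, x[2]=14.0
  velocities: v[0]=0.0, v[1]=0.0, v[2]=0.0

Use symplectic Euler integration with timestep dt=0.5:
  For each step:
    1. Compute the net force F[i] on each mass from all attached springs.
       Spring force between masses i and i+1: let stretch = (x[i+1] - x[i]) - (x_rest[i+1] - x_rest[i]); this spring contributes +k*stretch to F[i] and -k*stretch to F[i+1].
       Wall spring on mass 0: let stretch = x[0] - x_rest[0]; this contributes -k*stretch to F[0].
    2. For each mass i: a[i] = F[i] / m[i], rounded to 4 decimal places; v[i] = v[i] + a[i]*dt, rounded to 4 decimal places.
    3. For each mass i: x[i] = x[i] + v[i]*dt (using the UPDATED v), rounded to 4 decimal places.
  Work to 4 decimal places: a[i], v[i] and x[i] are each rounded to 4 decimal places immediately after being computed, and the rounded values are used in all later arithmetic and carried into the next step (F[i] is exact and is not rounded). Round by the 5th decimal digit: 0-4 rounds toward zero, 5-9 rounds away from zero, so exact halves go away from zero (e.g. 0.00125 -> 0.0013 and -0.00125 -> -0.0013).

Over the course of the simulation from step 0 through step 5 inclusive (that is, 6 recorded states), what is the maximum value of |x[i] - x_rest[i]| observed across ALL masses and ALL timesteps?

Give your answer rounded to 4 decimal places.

Step 0: x=[3.0000 8.0000 14.0000] v=[0.0000 0.0000 0.0000]
Step 1: x=[3.2500 8.2500 13.7500] v=[0.5000 0.5000 -0.5000]
Step 2: x=[3.7188 8.6250 13.3750] v=[0.9375 0.7500 -0.7500]
Step 3: x=[4.3360 8.9610 13.0625] v=[1.2344 0.6719 -0.6250]
Step 4: x=[4.9894 9.1661 12.9746] v=[1.3067 0.4102 -0.1758]
Step 5: x=[5.5412 9.2792 13.1846] v=[1.1035 0.2261 0.4200]
Max displacement = 2.0254

Answer: 2.0254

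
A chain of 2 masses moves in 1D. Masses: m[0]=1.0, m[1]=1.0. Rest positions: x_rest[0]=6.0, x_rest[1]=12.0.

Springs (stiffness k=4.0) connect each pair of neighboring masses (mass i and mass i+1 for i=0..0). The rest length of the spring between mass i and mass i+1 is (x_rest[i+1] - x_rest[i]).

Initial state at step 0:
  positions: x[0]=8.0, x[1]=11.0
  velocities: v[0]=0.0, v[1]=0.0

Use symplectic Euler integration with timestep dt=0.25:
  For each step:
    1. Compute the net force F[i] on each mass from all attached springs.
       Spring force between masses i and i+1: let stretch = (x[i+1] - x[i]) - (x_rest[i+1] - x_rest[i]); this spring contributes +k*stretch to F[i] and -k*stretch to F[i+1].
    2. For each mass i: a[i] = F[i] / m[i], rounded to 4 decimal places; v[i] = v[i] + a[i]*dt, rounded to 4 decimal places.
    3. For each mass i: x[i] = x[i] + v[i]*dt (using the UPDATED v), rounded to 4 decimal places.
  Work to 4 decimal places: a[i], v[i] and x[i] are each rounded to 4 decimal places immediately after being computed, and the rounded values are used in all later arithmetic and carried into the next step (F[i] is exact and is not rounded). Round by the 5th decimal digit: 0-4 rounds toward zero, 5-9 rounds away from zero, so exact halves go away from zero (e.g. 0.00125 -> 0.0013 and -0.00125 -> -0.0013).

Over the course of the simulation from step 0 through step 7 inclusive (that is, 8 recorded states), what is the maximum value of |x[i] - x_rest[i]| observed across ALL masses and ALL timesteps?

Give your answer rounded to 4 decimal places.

Answer: 2.0938

Derivation:
Step 0: x=[8.0000 11.0000] v=[0.0000 0.0000]
Step 1: x=[7.2500 11.7500] v=[-3.0000 3.0000]
Step 2: x=[6.1250 12.8750] v=[-4.5000 4.5000]
Step 3: x=[5.1875 13.8125] v=[-3.7500 3.7500]
Step 4: x=[4.9063 14.0938] v=[-1.1250 1.1250]
Step 5: x=[5.4219 13.5782] v=[2.0625 -2.0625]
Step 6: x=[6.4766 12.5235] v=[4.2188 -4.2188]
Step 7: x=[7.5430 11.4571] v=[4.2657 -4.2657]
Max displacement = 2.0938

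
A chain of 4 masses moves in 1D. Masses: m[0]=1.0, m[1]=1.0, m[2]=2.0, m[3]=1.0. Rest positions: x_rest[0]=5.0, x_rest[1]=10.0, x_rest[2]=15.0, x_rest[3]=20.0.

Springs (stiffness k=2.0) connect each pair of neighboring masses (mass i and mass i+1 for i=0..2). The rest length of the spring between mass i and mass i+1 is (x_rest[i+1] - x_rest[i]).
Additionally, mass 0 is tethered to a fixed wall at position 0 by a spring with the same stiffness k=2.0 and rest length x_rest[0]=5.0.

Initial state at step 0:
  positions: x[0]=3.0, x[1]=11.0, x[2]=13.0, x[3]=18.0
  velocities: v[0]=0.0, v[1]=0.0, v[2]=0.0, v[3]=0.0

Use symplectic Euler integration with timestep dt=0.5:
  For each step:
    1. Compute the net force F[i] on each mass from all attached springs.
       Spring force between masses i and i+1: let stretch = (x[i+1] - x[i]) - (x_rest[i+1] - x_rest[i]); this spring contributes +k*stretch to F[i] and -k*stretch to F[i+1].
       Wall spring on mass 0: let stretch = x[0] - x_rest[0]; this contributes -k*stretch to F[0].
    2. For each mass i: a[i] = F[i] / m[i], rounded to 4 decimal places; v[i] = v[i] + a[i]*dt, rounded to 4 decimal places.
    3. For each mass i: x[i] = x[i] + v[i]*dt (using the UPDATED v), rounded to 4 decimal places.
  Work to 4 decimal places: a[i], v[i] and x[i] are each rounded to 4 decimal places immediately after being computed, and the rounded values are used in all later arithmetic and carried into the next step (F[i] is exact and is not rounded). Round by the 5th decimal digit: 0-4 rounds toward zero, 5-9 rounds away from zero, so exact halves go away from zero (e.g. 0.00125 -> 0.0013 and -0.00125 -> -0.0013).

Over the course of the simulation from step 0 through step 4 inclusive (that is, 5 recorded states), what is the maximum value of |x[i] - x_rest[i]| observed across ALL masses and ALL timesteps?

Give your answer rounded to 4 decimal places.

Step 0: x=[3.0000 11.0000 13.0000 18.0000] v=[0.0000 0.0000 0.0000 0.0000]
Step 1: x=[5.5000 8.0000 13.7500 18.0000] v=[5.0000 -6.0000 1.5000 0.0000]
Step 2: x=[6.5000 6.6250 14.1250 18.3750] v=[2.0000 -2.7500 0.7500 0.7500]
Step 3: x=[4.3125 8.9375 13.6875 19.1250] v=[-4.3750 4.6250 -0.8750 1.5000]
Step 4: x=[2.2813 11.3125 13.4219 19.6563] v=[-4.0625 4.7500 -0.5313 1.0625]
Max displacement = 3.3750

Answer: 3.3750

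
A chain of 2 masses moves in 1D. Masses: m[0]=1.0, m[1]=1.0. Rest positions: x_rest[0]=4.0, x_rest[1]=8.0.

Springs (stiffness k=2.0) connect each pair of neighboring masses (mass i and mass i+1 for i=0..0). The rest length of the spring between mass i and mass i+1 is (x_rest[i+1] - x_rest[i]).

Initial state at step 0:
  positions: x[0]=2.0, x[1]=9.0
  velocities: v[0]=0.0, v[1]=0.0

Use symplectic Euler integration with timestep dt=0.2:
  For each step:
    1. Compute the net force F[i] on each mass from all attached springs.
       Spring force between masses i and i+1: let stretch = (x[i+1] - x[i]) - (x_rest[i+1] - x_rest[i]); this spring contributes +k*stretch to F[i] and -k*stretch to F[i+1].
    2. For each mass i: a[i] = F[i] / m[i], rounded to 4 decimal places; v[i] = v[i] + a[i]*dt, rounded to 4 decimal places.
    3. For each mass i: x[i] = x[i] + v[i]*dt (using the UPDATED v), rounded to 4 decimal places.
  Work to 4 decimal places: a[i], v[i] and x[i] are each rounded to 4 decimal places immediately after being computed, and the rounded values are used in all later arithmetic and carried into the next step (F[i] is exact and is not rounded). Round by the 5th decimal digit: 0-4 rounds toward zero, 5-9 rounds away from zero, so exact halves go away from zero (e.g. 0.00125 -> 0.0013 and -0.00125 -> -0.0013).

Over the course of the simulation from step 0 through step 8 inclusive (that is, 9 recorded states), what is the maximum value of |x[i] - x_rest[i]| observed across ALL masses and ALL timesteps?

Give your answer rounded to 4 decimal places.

Answer: 2.0197

Derivation:
Step 0: x=[2.0000 9.0000] v=[0.0000 0.0000]
Step 1: x=[2.2400 8.7600] v=[1.2000 -1.2000]
Step 2: x=[2.6816 8.3184] v=[2.2080 -2.2080]
Step 3: x=[3.2541 7.7459] v=[2.8627 -2.8627]
Step 4: x=[3.8660 7.1340] v=[3.0594 -3.0594]
Step 5: x=[4.4193 6.5807] v=[2.7666 -2.7666]
Step 6: x=[4.8255 6.1745] v=[2.0312 -2.0312]
Step 7: x=[5.0197 5.9803] v=[0.9708 -0.9708]
Step 8: x=[4.9707 6.0293] v=[-0.2450 0.2450]
Max displacement = 2.0197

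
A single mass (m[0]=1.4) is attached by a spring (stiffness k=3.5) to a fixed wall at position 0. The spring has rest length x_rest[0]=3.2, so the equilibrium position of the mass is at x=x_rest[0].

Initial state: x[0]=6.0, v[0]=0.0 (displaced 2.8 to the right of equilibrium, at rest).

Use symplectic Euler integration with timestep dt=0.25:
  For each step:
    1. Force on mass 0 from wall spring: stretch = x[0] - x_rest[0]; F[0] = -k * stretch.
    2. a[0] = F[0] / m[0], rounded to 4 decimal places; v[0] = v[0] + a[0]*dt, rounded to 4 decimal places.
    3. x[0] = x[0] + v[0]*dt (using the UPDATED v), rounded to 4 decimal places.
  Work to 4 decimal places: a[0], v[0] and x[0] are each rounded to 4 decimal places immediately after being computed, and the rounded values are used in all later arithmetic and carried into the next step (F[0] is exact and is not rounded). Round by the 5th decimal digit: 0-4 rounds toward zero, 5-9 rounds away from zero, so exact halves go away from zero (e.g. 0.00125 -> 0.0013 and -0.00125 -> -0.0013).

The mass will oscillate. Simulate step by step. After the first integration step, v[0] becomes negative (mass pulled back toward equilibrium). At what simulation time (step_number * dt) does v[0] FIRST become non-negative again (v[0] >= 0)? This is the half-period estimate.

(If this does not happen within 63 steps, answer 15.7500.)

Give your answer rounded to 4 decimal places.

Step 0: x=[6.0000] v=[0.0000]
Step 1: x=[5.5625] v=[-1.7500]
Step 2: x=[4.7559] v=[-3.2266]
Step 3: x=[3.7061] v=[-4.1991]
Step 4: x=[2.5773] v=[-4.5154]
Step 5: x=[1.5458] v=[-4.1262]
Step 6: x=[0.7727] v=[-3.0923]
Step 7: x=[0.3789] v=[-1.5752]
Step 8: x=[0.4259] v=[0.1880]
First v>=0 after going negative at step 8, time=2.0000

Answer: 2.0000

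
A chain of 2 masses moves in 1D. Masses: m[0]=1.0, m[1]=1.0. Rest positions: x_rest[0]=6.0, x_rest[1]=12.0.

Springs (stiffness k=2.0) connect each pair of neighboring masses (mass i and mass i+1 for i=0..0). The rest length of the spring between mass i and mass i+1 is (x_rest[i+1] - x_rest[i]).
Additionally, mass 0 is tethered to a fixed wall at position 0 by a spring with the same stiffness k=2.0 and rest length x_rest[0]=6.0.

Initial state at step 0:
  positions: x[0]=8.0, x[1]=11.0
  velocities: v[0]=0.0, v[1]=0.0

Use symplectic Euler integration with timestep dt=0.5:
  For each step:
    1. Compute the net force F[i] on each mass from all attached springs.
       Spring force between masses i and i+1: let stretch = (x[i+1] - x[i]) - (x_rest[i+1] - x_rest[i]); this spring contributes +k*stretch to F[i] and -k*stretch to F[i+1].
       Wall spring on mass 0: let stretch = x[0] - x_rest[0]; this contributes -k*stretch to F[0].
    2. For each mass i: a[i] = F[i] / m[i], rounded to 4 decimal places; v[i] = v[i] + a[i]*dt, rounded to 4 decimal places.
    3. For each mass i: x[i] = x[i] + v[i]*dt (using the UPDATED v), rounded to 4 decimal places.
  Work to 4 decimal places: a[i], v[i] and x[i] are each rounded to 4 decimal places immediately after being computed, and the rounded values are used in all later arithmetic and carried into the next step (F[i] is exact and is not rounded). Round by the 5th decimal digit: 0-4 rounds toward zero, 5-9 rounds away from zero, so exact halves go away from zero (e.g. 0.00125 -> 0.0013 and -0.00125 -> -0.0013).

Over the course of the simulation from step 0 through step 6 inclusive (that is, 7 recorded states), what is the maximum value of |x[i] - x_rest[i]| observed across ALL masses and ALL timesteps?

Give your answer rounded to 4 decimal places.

Step 0: x=[8.0000 11.0000] v=[0.0000 0.0000]
Step 1: x=[5.5000 12.5000] v=[-5.0000 3.0000]
Step 2: x=[3.7500 13.5000] v=[-3.5000 2.0000]
Step 3: x=[5.0000 12.6250] v=[2.5000 -1.7500]
Step 4: x=[7.5625 10.9375] v=[5.1250 -3.3750]
Step 5: x=[8.0313 10.5625] v=[0.9375 -0.7500]
Step 6: x=[5.7500 11.9219] v=[-4.5626 2.7188]
Max displacement = 2.2500

Answer: 2.2500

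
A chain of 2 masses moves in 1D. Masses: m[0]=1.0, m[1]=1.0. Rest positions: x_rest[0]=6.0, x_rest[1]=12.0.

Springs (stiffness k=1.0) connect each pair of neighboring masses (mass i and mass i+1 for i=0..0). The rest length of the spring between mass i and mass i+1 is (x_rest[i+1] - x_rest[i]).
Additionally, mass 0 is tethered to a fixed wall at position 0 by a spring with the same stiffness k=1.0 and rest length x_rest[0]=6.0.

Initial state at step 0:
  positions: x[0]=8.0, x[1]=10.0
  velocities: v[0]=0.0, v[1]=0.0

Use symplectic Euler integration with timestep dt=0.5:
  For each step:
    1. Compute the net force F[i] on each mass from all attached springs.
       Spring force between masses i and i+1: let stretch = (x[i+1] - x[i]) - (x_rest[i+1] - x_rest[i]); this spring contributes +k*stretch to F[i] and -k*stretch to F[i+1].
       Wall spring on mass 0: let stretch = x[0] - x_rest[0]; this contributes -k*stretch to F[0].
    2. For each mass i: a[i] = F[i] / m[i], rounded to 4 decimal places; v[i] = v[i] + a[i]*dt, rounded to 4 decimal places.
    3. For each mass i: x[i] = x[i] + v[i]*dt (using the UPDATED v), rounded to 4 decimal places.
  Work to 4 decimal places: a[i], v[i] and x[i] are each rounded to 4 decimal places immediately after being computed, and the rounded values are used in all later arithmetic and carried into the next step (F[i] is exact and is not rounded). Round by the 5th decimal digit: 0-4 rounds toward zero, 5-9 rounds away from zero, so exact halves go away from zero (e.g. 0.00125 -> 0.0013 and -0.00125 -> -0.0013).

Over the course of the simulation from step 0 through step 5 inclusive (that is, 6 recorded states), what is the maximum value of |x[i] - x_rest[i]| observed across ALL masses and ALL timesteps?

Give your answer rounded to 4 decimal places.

Answer: 2.6562

Derivation:
Step 0: x=[8.0000 10.0000] v=[0.0000 0.0000]
Step 1: x=[6.5000 11.0000] v=[-3.0000 2.0000]
Step 2: x=[4.5000 12.3750] v=[-4.0000 2.7500]
Step 3: x=[3.3438 13.2813] v=[-2.3125 1.8125]
Step 4: x=[3.8360 13.2032] v=[0.9844 -0.1563]
Step 5: x=[5.7110 12.2833] v=[3.7500 -1.8399]
Max displacement = 2.6562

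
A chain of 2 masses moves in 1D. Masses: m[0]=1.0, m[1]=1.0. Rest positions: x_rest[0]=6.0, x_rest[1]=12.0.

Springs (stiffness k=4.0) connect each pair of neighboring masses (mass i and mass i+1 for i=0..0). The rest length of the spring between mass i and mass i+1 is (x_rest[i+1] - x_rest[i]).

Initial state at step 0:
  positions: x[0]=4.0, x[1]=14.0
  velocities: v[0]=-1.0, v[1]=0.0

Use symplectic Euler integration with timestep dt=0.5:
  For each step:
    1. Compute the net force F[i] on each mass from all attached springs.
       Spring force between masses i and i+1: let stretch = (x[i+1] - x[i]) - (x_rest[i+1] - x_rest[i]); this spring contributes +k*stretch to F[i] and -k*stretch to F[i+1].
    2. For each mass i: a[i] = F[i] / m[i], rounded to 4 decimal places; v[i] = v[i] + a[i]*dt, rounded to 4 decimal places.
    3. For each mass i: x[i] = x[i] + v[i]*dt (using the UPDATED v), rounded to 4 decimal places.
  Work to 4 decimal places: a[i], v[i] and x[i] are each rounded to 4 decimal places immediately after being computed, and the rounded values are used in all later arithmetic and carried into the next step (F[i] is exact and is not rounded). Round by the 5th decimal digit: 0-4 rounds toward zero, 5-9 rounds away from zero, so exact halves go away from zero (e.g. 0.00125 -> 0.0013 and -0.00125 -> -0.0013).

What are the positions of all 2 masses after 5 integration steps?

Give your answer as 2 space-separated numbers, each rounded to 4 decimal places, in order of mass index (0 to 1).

Answer: 6.5000 9.0000

Derivation:
Step 0: x=[4.0000 14.0000] v=[-1.0000 0.0000]
Step 1: x=[7.5000 10.0000] v=[7.0000 -8.0000]
Step 2: x=[7.5000 9.5000] v=[0.0000 -1.0000]
Step 3: x=[3.5000 13.0000] v=[-8.0000 7.0000]
Step 4: x=[3.0000 13.0000] v=[-1.0000 0.0000]
Step 5: x=[6.5000 9.0000] v=[7.0000 -8.0000]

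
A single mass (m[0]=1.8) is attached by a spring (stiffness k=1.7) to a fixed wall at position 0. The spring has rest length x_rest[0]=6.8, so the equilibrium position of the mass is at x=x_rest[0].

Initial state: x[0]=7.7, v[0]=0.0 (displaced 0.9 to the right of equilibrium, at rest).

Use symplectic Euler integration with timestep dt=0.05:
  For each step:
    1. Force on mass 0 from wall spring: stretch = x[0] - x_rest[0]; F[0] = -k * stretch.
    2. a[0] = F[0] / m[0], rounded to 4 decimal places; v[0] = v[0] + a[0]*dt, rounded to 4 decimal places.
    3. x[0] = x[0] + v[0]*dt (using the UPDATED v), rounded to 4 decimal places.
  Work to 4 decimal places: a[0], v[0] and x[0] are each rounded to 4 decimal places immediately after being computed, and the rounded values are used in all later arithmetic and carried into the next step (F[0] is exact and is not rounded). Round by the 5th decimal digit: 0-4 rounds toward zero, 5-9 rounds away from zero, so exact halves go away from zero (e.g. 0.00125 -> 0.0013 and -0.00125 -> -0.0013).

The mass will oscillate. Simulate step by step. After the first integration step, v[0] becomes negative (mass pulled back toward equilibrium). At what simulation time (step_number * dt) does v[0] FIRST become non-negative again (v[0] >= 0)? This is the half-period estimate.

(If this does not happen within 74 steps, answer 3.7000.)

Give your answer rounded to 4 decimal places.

Answer: 3.2500

Derivation:
Step 0: x=[7.7000] v=[0.0000]
Step 1: x=[7.6979] v=[-0.0425]
Step 2: x=[7.6937] v=[-0.0849]
Step 3: x=[7.6873] v=[-0.1271]
Step 4: x=[7.6789] v=[-0.1690]
Step 5: x=[7.6684] v=[-0.2105]
Step 6: x=[7.6558] v=[-0.2515]
Step 7: x=[7.6412] v=[-0.2919]
Step 8: x=[7.6246] v=[-0.3316]
Step 9: x=[7.6061] v=[-0.3705]
Step 10: x=[7.5857] v=[-0.4086]
Step 11: x=[7.5634] v=[-0.4457]
Step 12: x=[7.5393] v=[-0.4818]
Step 13: x=[7.5135] v=[-0.5167]
Step 14: x=[7.4860] v=[-0.5504]
Step 15: x=[7.4569] v=[-0.5828]
Step 16: x=[7.4262] v=[-0.6138]
Step 17: x=[7.3940] v=[-0.6434]
Step 18: x=[7.3604] v=[-0.6715]
Step 19: x=[7.3255] v=[-0.6980]
Step 20: x=[7.2894] v=[-0.7228]
Step 21: x=[7.2521] v=[-0.7459]
Step 22: x=[7.2137] v=[-0.7673]
Step 23: x=[7.1744] v=[-0.7868]
Step 24: x=[7.1342] v=[-0.8045]
Step 25: x=[7.0932] v=[-0.8203]
Step 26: x=[7.0515] v=[-0.8341]
Step 27: x=[7.0092] v=[-0.8460]
Step 28: x=[6.9664] v=[-0.8559]
Step 29: x=[6.9232] v=[-0.8638]
Step 30: x=[6.8797] v=[-0.8696]
Step 31: x=[6.8360] v=[-0.8734]
Step 32: x=[6.7922] v=[-0.8751]
Step 33: x=[6.7485] v=[-0.8747]
Step 34: x=[6.7049] v=[-0.8723]
Step 35: x=[6.6615] v=[-0.8678]
Step 36: x=[6.6184] v=[-0.8613]
Step 37: x=[6.5758] v=[-0.8527]
Step 38: x=[6.5337] v=[-0.8421]
Step 39: x=[6.4922] v=[-0.8295]
Step 40: x=[6.4515] v=[-0.8150]
Step 41: x=[6.4116] v=[-0.7985]
Step 42: x=[6.3726] v=[-0.7802]
Step 43: x=[6.3346] v=[-0.7600]
Step 44: x=[6.2977] v=[-0.7380]
Step 45: x=[6.2620] v=[-0.7143]
Step 46: x=[6.2276] v=[-0.6889]
Step 47: x=[6.1945] v=[-0.6619]
Step 48: x=[6.1628] v=[-0.6333]
Step 49: x=[6.1326] v=[-0.6032]
Step 50: x=[6.1040] v=[-0.5717]
Step 51: x=[6.0771] v=[-0.5388]
Step 52: x=[6.0519] v=[-0.5047]
Step 53: x=[6.0284] v=[-0.4694]
Step 54: x=[6.0068] v=[-0.4330]
Step 55: x=[5.9870] v=[-0.3955]
Step 56: x=[5.9691] v=[-0.3571]
Step 57: x=[5.9532] v=[-0.3179]
Step 58: x=[5.9393] v=[-0.2779]
Step 59: x=[5.9274] v=[-0.2373]
Step 60: x=[5.9176] v=[-0.1961]
Step 61: x=[5.9099] v=[-0.1544]
Step 62: x=[5.9043] v=[-0.1124]
Step 63: x=[5.9008] v=[-0.0701]
Step 64: x=[5.8994] v=[-0.0276]
Step 65: x=[5.9001] v=[0.0149]
First v>=0 after going negative at step 65, time=3.2500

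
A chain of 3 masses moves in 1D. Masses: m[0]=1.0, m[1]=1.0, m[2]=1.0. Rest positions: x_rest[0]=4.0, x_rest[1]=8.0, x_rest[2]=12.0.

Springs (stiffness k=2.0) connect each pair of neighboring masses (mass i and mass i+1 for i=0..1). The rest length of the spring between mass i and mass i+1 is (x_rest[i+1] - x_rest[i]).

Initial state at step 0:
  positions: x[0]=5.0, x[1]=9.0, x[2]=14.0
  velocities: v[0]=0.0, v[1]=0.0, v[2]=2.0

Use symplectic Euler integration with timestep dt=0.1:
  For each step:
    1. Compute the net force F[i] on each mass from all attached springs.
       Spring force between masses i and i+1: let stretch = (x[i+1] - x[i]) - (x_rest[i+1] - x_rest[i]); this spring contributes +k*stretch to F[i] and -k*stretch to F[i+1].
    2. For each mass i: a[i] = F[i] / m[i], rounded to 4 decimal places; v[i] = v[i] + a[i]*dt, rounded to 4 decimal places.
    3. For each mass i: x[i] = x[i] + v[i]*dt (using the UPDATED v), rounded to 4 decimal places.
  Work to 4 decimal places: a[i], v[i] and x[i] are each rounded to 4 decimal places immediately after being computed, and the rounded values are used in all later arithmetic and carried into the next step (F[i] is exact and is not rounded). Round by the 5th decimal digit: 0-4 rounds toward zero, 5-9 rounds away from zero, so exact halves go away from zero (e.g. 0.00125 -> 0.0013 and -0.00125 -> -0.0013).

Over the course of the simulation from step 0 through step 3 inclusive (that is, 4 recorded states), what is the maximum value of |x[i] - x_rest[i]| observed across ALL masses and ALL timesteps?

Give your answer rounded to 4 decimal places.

Answer: 2.4681

Derivation:
Step 0: x=[5.0000 9.0000 14.0000] v=[0.0000 0.0000 2.0000]
Step 1: x=[5.0000 9.0200 14.1800] v=[0.0000 0.2000 1.8000]
Step 2: x=[5.0004 9.0628 14.3368] v=[0.0040 0.4280 1.5680]
Step 3: x=[5.0021 9.1298 14.4681] v=[0.0165 0.6703 1.3132]
Max displacement = 2.4681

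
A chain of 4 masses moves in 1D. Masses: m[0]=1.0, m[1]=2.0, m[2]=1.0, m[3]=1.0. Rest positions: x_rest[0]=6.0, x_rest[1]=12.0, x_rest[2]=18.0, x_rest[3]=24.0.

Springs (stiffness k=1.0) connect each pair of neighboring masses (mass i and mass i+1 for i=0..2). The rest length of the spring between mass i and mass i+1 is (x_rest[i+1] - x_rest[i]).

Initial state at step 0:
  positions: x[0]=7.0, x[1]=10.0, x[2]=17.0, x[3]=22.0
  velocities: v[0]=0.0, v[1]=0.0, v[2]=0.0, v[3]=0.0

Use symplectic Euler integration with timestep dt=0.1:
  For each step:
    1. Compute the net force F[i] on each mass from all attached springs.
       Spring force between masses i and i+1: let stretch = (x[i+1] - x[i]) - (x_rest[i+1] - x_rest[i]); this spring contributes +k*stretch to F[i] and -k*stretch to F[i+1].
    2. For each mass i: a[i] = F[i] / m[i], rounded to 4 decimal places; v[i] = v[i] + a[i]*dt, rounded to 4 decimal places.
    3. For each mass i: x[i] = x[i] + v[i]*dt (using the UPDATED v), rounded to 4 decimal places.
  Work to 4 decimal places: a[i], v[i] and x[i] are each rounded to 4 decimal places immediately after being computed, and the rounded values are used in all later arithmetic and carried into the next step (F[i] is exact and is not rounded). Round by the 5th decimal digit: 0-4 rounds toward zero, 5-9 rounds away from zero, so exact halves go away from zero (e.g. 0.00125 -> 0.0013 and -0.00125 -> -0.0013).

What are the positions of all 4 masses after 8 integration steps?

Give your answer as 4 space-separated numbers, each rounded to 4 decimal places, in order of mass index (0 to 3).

Step 0: x=[7.0000 10.0000 17.0000 22.0000] v=[0.0000 0.0000 0.0000 0.0000]
Step 1: x=[6.9700 10.0200 16.9800 22.0100] v=[-0.3000 0.2000 -0.2000 0.1000]
Step 2: x=[6.9105 10.0596 16.9407 22.0297] v=[-0.5950 0.3955 -0.3930 0.1970]
Step 3: x=[6.8225 10.1178 16.8835 22.0585] v=[-0.8801 0.5821 -0.5722 0.2881]
Step 4: x=[6.7074 10.1934 16.8104 22.0956] v=[-1.1506 0.7556 -0.7313 0.3706]
Step 5: x=[6.5672 10.2846 16.7240 22.1398] v=[-1.4020 0.9122 -0.8645 0.4421]
Step 6: x=[6.4042 10.3894 16.6273 22.1899] v=[-1.6303 1.0483 -0.9669 0.5005]
Step 7: x=[6.2210 10.5055 16.5239 22.2443] v=[-1.8318 1.1609 -1.0344 0.5442]
Step 8: x=[6.0207 10.6303 16.4175 22.3015] v=[-2.0034 1.2476 -1.0642 0.5722]

Answer: 6.0207 10.6303 16.4175 22.3015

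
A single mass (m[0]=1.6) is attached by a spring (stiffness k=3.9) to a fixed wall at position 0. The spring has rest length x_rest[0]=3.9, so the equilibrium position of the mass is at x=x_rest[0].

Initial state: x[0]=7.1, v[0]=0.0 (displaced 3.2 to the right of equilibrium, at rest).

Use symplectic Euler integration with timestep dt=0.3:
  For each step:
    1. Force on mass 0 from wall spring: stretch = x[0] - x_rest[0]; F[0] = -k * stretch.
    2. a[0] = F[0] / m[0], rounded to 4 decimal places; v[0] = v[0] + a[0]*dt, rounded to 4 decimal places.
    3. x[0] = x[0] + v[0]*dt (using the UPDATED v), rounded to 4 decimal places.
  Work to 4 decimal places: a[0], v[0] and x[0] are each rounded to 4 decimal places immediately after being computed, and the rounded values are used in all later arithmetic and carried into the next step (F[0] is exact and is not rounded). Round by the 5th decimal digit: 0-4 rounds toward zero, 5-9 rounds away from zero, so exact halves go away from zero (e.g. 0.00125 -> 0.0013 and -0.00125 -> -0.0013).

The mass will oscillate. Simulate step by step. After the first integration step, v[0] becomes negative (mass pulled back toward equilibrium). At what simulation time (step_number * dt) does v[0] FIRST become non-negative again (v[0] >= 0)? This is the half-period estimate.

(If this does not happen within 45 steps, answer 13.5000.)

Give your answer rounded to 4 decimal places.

Answer: 2.1000

Derivation:
Step 0: x=[7.1000] v=[0.0000]
Step 1: x=[6.3980] v=[-2.3400]
Step 2: x=[5.1480] v=[-4.1667]
Step 3: x=[3.6242] v=[-5.0793]
Step 4: x=[2.1609] v=[-4.8776]
Step 5: x=[1.0791] v=[-3.6059]
Step 6: x=[0.6162] v=[-1.5431]
Step 7: x=[0.8737] v=[0.8582]
First v>=0 after going negative at step 7, time=2.1000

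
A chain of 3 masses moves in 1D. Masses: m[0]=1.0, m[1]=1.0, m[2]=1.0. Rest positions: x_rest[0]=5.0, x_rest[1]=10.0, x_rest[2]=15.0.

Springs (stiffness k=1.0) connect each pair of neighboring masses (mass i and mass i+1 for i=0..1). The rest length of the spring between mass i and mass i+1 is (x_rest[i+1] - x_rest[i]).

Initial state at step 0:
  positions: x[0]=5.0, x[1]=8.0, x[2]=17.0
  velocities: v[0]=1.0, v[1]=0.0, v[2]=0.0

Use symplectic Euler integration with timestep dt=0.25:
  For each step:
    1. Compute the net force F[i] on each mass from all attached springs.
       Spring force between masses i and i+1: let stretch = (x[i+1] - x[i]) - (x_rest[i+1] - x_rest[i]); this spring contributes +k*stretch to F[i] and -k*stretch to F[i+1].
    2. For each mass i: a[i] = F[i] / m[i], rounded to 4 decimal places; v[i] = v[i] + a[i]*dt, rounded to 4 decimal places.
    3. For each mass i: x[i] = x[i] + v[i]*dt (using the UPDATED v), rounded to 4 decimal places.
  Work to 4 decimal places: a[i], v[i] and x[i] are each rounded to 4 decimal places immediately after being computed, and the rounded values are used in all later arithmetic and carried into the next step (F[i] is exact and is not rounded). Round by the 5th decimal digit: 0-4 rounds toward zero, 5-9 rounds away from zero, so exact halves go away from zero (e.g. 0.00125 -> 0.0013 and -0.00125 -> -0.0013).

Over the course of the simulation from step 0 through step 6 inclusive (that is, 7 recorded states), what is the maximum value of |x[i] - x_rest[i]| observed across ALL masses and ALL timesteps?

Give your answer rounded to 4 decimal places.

Step 0: x=[5.0000 8.0000 17.0000] v=[1.0000 0.0000 0.0000]
Step 1: x=[5.1250 8.3750 16.7500] v=[0.5000 1.5000 -1.0000]
Step 2: x=[5.1406 9.0703 16.2891] v=[0.0625 2.7813 -1.8438]
Step 3: x=[5.0893 9.9712 15.6895] v=[-0.2051 3.6036 -2.3985]
Step 4: x=[5.0307 10.9244 15.0450] v=[-0.2346 3.8127 -2.5781]
Step 5: x=[5.0279 11.7668 14.4554] v=[-0.0112 3.3694 -2.3583]
Step 6: x=[5.1338 12.3560 14.0103] v=[0.4235 2.3568 -1.7805]
Max displacement = 2.3560

Answer: 2.3560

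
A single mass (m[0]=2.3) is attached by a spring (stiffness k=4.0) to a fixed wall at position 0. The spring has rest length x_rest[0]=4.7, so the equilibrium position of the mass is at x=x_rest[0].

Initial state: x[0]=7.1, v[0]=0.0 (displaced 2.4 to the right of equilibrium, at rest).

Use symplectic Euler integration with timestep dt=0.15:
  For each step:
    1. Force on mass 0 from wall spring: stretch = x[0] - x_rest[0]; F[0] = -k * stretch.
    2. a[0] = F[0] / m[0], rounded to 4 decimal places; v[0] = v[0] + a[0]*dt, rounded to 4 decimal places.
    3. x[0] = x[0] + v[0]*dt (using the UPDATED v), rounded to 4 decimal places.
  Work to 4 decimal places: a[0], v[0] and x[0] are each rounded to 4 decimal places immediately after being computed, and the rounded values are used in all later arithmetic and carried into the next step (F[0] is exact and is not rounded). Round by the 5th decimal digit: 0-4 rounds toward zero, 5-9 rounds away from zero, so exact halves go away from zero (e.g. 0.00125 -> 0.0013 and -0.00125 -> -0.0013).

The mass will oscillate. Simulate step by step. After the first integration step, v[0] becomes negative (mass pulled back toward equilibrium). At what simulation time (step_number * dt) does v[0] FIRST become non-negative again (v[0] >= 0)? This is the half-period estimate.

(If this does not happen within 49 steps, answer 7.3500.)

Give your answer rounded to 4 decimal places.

Answer: 2.4000

Derivation:
Step 0: x=[7.1000] v=[0.0000]
Step 1: x=[7.0061] v=[-0.6261]
Step 2: x=[6.8219] v=[-1.2277]
Step 3: x=[6.5547] v=[-1.7812]
Step 4: x=[6.2150] v=[-2.2650]
Step 5: x=[5.8160] v=[-2.6602]
Step 6: x=[5.3733] v=[-2.9513]
Step 7: x=[4.9043] v=[-3.1270]
Step 8: x=[4.4273] v=[-3.1803]
Step 9: x=[3.9609] v=[-3.1092]
Step 10: x=[3.5234] v=[-2.9164]
Step 11: x=[3.1320] v=[-2.6095]
Step 12: x=[2.8019] v=[-2.2005]
Step 13: x=[2.5461] v=[-1.7054]
Step 14: x=[2.3746] v=[-1.1435]
Step 15: x=[2.2941] v=[-0.5369]
Step 16: x=[2.3077] v=[0.0907]
First v>=0 after going negative at step 16, time=2.4000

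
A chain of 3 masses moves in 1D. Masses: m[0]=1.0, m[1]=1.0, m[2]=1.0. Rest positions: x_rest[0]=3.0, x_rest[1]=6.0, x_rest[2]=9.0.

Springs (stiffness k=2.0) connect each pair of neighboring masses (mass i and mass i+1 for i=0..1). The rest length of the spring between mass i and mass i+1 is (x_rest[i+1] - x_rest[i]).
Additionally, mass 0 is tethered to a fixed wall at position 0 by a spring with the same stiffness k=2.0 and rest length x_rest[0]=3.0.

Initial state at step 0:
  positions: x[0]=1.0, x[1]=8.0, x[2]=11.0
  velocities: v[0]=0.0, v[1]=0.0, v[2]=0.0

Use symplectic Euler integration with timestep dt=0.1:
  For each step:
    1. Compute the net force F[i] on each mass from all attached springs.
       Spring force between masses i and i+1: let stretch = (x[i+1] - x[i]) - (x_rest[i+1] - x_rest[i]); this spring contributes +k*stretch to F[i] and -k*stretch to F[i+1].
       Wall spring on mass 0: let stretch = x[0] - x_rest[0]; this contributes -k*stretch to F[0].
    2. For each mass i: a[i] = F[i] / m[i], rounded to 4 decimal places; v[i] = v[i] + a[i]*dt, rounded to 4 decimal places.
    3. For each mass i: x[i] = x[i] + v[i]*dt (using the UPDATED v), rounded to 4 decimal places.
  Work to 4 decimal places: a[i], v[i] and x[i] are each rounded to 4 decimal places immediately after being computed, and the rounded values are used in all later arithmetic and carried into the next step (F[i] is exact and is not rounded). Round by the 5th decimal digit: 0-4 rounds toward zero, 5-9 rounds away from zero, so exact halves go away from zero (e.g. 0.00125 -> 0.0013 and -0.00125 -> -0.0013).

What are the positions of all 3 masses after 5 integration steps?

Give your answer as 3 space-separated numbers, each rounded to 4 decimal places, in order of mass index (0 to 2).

Step 0: x=[1.0000 8.0000 11.0000] v=[0.0000 0.0000 0.0000]
Step 1: x=[1.1200 7.9200 11.0000] v=[1.2000 -0.8000 0.0000]
Step 2: x=[1.3536 7.7656 10.9984] v=[2.3360 -1.5440 -0.0160]
Step 3: x=[1.6884 7.5476 10.9921] v=[3.3477 -2.1798 -0.0626]
Step 4: x=[2.1066 7.2813 10.9770] v=[4.1819 -2.6627 -0.1515]
Step 5: x=[2.5862 6.9855 10.9479] v=[4.7955 -2.9585 -0.2906]

Answer: 2.5862 6.9855 10.9479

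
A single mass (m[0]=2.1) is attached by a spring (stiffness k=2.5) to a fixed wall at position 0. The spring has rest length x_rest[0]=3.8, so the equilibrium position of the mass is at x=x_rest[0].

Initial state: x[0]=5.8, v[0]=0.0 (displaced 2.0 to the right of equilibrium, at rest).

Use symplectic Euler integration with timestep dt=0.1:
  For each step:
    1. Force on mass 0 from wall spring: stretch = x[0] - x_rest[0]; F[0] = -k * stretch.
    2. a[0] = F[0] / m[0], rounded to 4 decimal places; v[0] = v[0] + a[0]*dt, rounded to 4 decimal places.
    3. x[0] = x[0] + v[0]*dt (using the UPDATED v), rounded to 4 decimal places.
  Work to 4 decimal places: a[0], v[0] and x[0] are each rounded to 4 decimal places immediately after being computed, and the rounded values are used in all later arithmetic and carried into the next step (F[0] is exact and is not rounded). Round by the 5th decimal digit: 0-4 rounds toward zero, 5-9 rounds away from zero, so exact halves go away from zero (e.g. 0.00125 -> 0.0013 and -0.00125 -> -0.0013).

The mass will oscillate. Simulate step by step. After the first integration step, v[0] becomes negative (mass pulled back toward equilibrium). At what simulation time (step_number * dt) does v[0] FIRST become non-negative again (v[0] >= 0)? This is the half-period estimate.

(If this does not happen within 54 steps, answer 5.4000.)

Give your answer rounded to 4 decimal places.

Step 0: x=[5.8000] v=[0.0000]
Step 1: x=[5.7762] v=[-0.2381]
Step 2: x=[5.7289] v=[-0.4734]
Step 3: x=[5.6586] v=[-0.7030]
Step 4: x=[5.5662] v=[-0.9243]
Step 5: x=[5.4527] v=[-1.1346]
Step 6: x=[5.3196] v=[-1.3314]
Step 7: x=[5.1684] v=[-1.5123]
Step 8: x=[5.0009] v=[-1.6752]
Step 9: x=[4.8191] v=[-1.8182]
Step 10: x=[4.6252] v=[-1.9395]
Step 11: x=[4.4214] v=[-2.0377]
Step 12: x=[4.2102] v=[-2.1117]
Step 13: x=[3.9942] v=[-2.1605]
Step 14: x=[3.7758] v=[-2.1836]
Step 15: x=[3.5577] v=[-2.1807]
Step 16: x=[3.3425] v=[-2.1519]
Step 17: x=[3.1328] v=[-2.0974]
Step 18: x=[2.9310] v=[-2.0180]
Step 19: x=[2.7395] v=[-1.9146]
Step 20: x=[2.5607] v=[-1.7884]
Step 21: x=[2.3966] v=[-1.6409]
Step 22: x=[2.2492] v=[-1.4738]
Step 23: x=[2.1203] v=[-1.2892]
Step 24: x=[2.0114] v=[-1.0892]
Step 25: x=[1.9238] v=[-0.8763]
Step 26: x=[1.8585] v=[-0.6529]
Step 27: x=[1.8163] v=[-0.4218]
Step 28: x=[1.7977] v=[-0.1857]
Step 29: x=[1.8030] v=[0.0527]
First v>=0 after going negative at step 29, time=2.9000

Answer: 2.9000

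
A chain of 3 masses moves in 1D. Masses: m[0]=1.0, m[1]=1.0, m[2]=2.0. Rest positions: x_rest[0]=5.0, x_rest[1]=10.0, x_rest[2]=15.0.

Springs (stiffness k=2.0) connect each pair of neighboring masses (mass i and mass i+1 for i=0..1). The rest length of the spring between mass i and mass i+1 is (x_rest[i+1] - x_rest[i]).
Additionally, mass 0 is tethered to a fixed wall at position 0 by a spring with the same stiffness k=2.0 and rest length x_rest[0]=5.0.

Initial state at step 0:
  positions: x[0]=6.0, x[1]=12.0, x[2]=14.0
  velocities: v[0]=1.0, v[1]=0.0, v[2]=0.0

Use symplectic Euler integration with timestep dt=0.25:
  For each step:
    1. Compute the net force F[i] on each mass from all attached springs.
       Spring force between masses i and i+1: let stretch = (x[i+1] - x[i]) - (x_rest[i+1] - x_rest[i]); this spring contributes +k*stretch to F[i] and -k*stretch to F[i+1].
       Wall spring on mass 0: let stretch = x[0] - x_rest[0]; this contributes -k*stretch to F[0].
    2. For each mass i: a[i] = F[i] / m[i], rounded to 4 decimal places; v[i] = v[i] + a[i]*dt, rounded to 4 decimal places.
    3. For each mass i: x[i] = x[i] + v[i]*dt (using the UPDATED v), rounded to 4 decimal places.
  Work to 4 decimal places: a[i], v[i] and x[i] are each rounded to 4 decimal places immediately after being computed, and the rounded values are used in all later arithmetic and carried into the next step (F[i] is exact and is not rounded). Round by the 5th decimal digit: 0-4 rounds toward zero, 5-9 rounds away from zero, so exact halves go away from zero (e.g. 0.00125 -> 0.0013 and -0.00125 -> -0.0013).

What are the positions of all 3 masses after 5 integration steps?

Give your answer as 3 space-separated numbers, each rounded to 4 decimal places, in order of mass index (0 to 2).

Step 0: x=[6.0000 12.0000 14.0000] v=[1.0000 0.0000 0.0000]
Step 1: x=[6.2500 11.5000 14.1875] v=[1.0000 -2.0000 0.7500]
Step 2: x=[6.3750 10.6797 14.5195] v=[0.5000 -3.2813 1.3281]
Step 3: x=[6.2412 9.8013 14.9241] v=[-0.5352 -3.5138 1.6182]
Step 4: x=[5.7723 9.1182 15.3210] v=[-1.8758 -2.7325 1.5875]
Step 5: x=[5.0001 8.7922 15.6427] v=[-3.0890 -1.3041 1.2868]

Answer: 5.0001 8.7922 15.6427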